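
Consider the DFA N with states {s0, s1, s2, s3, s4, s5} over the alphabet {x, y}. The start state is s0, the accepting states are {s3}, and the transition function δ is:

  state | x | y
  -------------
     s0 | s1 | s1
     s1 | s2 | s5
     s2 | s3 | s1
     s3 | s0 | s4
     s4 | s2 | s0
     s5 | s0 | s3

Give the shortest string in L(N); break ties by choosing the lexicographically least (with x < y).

xxx

A breadth-first search from s0 reaches an accepting state first via the path s0 → s1 → s2 → s3 on input xxx.
No string of length < 3 is accepted (BFS exhausts all shorter strings without reaching an accepting state), and xxx is the lexicographically least accepting string of length 3.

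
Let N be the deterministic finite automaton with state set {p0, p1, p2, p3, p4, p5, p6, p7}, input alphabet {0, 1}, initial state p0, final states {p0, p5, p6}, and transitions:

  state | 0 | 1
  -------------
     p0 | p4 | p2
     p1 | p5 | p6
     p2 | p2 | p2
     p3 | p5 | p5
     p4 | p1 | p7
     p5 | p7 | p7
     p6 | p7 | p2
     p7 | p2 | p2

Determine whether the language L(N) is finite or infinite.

The useful states (reachable from p0 and able to reach an accepting state) are {p0, p1, p4, p5, p6}.
Restricted to these states the transition graph has no cycle, so every accepting path has bounded length and L is finite.

finite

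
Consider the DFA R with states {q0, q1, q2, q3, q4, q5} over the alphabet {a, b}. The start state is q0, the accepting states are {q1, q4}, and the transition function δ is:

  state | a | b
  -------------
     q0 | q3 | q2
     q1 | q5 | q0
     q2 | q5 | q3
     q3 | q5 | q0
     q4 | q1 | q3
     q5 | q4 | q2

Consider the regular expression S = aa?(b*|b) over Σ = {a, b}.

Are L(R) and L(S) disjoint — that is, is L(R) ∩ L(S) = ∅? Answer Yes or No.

Yes

Converting the expression S to a DFA (subset construction, then merging equivalent states) gives the minimal DFA with states {s0, s1, s2, s3}, start state s0, accepting states {s1, s3} and transitions s0: a→s1, b→s2; s1: a→s3, b→s3; s2: a→s2, b→s2; s3: a→s2, b→s3.
Exploring the product automaton R × S from the start pair (q0, s0), following both machines on each input symbol, reaches 12 state pairs: (q0, s0), (q3, s1), (q2, s2), (q5, s3), (q0, s3), (q5, s2), (q3, s2), (q4, s2), (q2, s3), (q0, s2), (q1, s2), (q3, s3).
R accepts in {q1, q4} and S accepts in {s1, s3}; no reachable pair has both components accepting, so no string drives both machines to acceptance simultaneously and L(R) ∩ L(S) = ∅.
So no string is accepted by both, and the intersection is empty.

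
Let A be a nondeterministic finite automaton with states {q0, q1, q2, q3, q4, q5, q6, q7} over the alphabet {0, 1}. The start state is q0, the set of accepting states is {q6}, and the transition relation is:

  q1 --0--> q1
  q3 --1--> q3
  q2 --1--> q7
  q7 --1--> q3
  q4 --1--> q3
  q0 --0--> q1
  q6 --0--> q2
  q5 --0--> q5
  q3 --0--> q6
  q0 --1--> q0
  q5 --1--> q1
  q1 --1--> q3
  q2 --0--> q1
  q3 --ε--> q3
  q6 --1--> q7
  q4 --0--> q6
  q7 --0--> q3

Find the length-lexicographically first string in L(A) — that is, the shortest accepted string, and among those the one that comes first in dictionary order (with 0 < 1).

010

A breadth-first search from q0 reaches an accepting state first via the path q0 → q1 → q3 → q6 on input 010.
No string of length < 3 is accepted (BFS exhausts all shorter strings without reaching an accepting state), and 010 is the lexicographically least accepting string of length 3.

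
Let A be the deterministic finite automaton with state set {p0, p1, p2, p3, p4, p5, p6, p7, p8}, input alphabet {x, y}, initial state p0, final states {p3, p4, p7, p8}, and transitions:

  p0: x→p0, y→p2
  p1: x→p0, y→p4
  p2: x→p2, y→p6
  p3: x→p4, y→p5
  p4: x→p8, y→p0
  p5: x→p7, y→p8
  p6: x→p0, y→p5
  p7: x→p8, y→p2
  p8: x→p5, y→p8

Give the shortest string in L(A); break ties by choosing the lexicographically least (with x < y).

yyyx

A breadth-first search from p0 reaches an accepting state first via the path p0 → p2 → p6 → p5 → p7 on input yyyx.
No string of length < 4 is accepted (BFS exhausts all shorter strings without reaching an accepting state), and yyyx is the lexicographically least accepting string of length 4.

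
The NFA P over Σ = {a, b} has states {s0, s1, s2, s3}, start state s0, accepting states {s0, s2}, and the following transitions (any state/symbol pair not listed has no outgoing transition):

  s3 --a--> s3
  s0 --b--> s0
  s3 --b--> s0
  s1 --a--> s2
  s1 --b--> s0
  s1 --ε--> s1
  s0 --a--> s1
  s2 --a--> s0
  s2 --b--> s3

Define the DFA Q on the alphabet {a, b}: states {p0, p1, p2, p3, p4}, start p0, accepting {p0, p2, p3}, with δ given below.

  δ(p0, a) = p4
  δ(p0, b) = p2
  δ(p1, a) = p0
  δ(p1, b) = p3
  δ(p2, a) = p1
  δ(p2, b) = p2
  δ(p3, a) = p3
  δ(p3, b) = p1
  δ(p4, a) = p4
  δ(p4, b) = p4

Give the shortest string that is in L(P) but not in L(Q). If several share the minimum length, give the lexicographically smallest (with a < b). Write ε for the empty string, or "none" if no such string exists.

aa

The string aa is accepted by P but not by Q.
No shorter string lies in the difference, and aa is the lexicographically first length-2 string in L(P) \ L(Q).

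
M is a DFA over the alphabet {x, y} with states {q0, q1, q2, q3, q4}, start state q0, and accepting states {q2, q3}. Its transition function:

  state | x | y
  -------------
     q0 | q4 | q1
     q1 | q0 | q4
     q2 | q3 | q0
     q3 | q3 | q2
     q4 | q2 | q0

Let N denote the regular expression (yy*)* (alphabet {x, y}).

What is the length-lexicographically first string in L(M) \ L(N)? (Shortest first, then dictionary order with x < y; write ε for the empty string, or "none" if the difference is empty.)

The string xx is accepted by M but not by N.
No shorter string lies in the difference, and xx is the lexicographically first length-2 string in L(M) \ L(N).

xx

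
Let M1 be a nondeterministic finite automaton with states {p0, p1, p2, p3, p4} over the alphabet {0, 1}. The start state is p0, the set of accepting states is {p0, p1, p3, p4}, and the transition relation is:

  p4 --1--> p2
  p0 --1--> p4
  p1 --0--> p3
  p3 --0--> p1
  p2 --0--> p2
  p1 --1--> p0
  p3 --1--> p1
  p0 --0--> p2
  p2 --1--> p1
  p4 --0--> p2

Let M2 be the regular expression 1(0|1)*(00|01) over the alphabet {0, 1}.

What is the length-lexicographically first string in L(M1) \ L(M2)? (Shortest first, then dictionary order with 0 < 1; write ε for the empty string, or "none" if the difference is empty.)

ε

The empty string ε is accepted by M1 but not by M2.
Since ε is the unique shortest string, it is the required witness.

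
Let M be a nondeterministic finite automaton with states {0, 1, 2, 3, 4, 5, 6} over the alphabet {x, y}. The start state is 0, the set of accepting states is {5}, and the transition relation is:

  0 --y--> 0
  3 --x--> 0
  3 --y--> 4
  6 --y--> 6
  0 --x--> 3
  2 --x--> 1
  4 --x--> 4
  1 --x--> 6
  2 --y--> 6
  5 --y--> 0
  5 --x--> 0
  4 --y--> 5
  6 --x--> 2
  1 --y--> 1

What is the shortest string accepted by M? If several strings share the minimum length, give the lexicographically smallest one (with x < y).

xyy

A breadth-first search from 0 reaches an accepting state first via the path 0 → 3 → 4 → 5 on input xyy.
No string of length < 3 is accepted (BFS exhausts all shorter strings without reaching an accepting state), and xyy is the lexicographically least accepting string of length 3.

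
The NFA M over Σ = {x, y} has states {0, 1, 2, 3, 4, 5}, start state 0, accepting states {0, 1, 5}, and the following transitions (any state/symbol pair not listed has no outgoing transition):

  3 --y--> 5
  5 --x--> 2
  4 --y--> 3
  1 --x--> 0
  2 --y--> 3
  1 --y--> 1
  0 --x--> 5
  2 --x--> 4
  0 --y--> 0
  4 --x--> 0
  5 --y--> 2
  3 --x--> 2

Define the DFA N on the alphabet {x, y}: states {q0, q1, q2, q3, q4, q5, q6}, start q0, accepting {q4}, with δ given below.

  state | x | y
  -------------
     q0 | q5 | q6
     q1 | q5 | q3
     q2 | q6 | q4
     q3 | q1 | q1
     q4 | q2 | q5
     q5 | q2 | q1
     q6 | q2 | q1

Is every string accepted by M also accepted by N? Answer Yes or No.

No

The empty string ε is in L(M) but not in L(N).
So L(M) ⊄ L(N).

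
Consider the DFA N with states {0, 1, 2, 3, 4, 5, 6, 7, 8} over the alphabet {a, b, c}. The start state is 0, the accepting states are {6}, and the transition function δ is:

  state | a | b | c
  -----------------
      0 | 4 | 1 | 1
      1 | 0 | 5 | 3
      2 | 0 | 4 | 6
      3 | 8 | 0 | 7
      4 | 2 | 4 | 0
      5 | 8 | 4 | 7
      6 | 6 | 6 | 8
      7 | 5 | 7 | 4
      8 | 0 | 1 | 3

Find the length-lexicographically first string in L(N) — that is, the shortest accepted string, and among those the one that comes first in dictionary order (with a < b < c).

A breadth-first search from 0 reaches an accepting state first via the path 0 → 4 → 2 → 6 on input aac.
No string of length < 3 is accepted (BFS exhausts all shorter strings without reaching an accepting state), and aac is the lexicographically least accepting string of length 3.

aac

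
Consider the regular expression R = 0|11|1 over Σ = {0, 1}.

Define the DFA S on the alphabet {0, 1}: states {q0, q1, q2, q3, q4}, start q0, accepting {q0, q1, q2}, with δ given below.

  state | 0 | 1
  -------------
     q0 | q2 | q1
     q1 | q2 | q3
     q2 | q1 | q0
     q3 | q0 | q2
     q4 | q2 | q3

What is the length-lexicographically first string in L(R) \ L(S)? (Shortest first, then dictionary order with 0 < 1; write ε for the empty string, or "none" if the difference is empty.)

11

The string 11 is accepted by R but not by S.
No shorter string lies in the difference, and 11 is the lexicographically first length-2 string in L(R) \ L(S).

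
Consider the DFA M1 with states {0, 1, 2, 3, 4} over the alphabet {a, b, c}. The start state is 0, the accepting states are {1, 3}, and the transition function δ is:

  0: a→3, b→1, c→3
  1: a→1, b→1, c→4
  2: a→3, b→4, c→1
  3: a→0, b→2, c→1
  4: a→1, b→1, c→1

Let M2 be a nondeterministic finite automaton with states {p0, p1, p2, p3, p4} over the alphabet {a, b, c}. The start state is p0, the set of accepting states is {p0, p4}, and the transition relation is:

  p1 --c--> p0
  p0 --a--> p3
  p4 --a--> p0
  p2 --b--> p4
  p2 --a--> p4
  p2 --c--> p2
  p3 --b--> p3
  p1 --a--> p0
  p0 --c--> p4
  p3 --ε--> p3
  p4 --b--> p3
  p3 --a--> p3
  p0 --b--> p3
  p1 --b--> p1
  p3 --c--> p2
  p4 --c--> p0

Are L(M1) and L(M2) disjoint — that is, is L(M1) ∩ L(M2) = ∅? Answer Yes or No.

No

The string c is accepted by both M1 and M2.
Hence L(M1) ∩ L(M2) ≠ ∅.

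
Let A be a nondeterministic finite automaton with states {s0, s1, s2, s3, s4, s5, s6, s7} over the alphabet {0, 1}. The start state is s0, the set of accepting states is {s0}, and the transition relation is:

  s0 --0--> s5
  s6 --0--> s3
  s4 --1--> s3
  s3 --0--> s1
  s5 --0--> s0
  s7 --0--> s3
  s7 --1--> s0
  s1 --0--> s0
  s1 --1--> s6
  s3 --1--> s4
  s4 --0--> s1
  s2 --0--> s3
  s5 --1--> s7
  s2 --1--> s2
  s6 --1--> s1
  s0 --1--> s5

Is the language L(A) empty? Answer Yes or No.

No

The empty string ε is accepted: the run s0 ends in the accepting state s0.
Since at least one string is accepted, L(A) is not empty.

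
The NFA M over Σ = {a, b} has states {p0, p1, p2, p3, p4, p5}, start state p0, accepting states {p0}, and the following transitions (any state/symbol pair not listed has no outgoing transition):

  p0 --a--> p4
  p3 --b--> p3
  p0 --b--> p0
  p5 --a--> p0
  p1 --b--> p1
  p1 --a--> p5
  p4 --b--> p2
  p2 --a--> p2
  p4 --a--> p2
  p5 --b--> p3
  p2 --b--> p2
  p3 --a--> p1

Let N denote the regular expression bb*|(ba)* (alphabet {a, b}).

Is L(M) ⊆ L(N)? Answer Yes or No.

Converting the expression N to a DFA (subset construction, then merging equivalent states) gives the minimal DFA with states {n0, n1, n2, n3, n4, n5}, start state n0, accepting states {n0, n2, n3, n4} and transitions n0: a→n1, b→n2; n1: a→n1, b→n1; n2: a→n3, b→n4; n3: a→n1, b→n5; n4: a→n1, b→n4; n5: a→n3, b→n1.
Exploring the product automaton M × N from the start pair (p0, n0), following both machines on each input symbol, reaches 8 state pairs: (p0, n0), (p4, n1), (p0, n2), (p2, n1), (p4, n3), (p0, n4), (p2, n5), (p2, n3).
M accepts in {p0} and N accepts in {n0, n2, n3, n4}. The reachable pairs whose M-component is accepting are (p0, n0), (p0, n2), (p0, n4); in each of them the N-component is accepting too, so the product for L(M) \ L(N) (M-component accepting, N-component rejecting) has no reachable accepting pair and the difference is empty.
Hence every string in L(M) is also in L(N).

Yes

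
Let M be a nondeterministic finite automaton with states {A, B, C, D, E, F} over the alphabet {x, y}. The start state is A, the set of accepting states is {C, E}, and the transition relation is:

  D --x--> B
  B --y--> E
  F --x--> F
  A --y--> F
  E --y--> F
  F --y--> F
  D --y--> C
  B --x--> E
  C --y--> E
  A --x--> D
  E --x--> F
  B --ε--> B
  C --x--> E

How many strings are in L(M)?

The useful subgraph on states {A, B, C, D, E} is acyclic, so L(M) is finite; the longest accepting path visits 4 useful states, giving maximum string length 3.
Counting accepting paths from A by length: 1 of length 2, 4 of length 3. Total 5.

5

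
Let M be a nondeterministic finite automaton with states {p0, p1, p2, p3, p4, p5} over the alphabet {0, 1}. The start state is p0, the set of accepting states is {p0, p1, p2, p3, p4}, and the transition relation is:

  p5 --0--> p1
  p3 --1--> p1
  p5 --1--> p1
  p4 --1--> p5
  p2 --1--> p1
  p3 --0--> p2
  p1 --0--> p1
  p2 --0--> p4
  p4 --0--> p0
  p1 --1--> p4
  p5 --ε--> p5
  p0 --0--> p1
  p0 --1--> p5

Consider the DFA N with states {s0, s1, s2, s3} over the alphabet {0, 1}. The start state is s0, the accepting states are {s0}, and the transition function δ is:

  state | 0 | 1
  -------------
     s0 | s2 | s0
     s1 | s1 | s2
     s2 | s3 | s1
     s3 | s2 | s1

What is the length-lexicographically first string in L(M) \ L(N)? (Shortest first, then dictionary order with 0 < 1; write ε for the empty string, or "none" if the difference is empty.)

The string 0 is accepted by M but not by N.
No shorter string lies in the difference, and 0 is the lexicographically first length-1 string in L(M) \ L(N).

0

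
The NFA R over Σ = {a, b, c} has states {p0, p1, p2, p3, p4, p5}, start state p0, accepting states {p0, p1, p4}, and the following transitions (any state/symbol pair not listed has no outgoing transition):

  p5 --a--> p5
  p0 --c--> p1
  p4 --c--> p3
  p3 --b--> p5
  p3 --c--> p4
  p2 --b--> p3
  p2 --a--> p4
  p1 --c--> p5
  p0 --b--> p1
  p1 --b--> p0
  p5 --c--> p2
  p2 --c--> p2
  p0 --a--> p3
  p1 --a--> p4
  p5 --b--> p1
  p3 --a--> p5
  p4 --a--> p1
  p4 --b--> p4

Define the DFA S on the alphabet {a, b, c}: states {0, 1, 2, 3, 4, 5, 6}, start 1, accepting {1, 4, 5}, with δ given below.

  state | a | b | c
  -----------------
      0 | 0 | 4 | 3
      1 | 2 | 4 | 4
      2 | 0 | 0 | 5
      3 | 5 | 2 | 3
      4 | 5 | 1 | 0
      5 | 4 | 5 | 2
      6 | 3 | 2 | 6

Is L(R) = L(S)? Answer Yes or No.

Yes

Exploring the product automaton R × S from the start pair (p0, 1), following both machines on each input symbol, reaches 6 state pairs: (p0, 1), (p3, 2), (p1, 4), (p5, 0), (p4, 5), (p2, 3).
R accepts in {p0, p1, p4} and S accepts in {1, 4, 5}. In every reachable pair the two components are either both accepting — (p0, 1), (p1, 4), (p4, 5) — or both non-accepting, so no string is accepted by exactly one of the machines: L(R) \ L(S) and L(S) \ L(R) are both empty.
Hence every string is accepted by R iff it is accepted by S, and the two languages coincide.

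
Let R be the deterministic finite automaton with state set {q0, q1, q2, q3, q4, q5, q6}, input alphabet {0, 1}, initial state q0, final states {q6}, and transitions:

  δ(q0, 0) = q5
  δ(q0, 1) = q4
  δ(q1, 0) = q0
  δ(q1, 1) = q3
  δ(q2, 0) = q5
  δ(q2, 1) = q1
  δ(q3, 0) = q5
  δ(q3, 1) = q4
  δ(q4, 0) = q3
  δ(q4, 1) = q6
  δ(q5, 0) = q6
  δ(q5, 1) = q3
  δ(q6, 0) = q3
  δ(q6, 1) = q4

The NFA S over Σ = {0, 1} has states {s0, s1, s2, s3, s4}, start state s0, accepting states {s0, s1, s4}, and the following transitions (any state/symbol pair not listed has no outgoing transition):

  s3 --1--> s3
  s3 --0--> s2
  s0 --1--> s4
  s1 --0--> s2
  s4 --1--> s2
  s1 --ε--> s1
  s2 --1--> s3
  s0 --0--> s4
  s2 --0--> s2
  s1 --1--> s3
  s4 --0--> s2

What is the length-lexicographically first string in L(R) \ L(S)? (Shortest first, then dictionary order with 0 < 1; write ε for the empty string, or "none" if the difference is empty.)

The string 00 is accepted by R but not by S.
No shorter string lies in the difference, and 00 is the lexicographically first length-2 string in L(R) \ L(S).

00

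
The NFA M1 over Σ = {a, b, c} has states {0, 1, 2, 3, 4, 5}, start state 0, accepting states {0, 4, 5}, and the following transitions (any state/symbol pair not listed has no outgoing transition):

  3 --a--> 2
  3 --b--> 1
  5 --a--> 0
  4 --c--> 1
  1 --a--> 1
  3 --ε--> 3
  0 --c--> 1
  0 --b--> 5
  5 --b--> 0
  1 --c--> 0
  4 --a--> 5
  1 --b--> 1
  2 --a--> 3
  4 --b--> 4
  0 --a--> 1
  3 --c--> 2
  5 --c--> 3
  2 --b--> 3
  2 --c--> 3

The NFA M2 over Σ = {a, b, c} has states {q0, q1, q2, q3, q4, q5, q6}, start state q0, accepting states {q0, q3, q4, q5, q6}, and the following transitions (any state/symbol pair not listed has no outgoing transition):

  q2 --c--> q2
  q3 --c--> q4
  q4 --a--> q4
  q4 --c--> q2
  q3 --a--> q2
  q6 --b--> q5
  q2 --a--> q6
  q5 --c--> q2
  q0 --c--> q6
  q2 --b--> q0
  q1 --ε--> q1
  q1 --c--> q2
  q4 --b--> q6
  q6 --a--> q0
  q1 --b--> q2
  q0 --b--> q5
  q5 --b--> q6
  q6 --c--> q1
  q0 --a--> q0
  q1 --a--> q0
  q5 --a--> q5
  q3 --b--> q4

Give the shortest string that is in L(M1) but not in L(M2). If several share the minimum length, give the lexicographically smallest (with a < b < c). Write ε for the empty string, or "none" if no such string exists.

The string cc is accepted by M1 but not by M2.
No shorter string lies in the difference, and cc is the lexicographically first length-2 string in L(M1) \ L(M2).

cc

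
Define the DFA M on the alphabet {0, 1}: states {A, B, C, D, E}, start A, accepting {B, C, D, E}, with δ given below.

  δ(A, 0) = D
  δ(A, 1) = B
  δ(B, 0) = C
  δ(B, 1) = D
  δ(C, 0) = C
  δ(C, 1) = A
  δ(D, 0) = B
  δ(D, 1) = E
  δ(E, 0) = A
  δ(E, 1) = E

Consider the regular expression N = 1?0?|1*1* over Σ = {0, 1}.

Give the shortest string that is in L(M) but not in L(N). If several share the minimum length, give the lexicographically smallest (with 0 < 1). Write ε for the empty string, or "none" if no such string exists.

The string 00 is accepted by M but not by N.
No shorter string lies in the difference, and 00 is the lexicographically first length-2 string in L(M) \ L(N).

00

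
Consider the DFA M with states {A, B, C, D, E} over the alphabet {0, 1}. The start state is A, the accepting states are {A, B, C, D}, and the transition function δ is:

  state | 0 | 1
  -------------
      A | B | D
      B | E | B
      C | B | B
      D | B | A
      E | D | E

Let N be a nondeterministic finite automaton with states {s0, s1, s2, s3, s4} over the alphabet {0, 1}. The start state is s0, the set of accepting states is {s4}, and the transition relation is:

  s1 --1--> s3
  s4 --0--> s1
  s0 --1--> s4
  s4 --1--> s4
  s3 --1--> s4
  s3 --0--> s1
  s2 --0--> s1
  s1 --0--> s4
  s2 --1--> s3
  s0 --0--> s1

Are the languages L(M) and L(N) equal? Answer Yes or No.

No

The empty string ε is accepted by M but rejected by N.
So L(M) ≠ L(N).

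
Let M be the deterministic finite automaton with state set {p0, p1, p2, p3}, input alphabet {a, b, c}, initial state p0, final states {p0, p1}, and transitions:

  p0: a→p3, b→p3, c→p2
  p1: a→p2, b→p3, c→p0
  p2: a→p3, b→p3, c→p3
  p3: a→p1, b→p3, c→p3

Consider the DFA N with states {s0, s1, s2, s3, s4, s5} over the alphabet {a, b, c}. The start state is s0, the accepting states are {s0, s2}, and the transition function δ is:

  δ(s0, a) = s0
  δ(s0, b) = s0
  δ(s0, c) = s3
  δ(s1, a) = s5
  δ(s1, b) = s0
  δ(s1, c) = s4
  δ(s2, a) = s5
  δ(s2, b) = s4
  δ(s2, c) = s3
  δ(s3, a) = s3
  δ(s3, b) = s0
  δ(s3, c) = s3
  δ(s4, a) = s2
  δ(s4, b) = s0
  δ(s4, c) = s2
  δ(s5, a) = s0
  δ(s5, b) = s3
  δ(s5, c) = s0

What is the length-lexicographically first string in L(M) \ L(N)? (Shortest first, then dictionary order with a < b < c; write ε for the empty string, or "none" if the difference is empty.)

The string aac is accepted by M but not by N.
No shorter string lies in the difference, and aac is the lexicographically first length-3 string in L(M) \ L(N).

aac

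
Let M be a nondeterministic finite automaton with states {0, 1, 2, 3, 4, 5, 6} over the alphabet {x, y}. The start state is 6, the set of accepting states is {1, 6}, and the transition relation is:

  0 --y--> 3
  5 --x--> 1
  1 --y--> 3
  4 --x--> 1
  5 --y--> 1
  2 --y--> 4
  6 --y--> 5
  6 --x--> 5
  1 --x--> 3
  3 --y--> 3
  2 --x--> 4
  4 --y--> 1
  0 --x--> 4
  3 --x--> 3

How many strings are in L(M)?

The useful subgraph on states {1, 5, 6} is acyclic, so L(M) is finite; the longest accepting path visits 3 useful states, giving maximum string length 2.
Counting accepting paths from 6 by length: 1 of length 0, 4 of length 2. Total 5.

5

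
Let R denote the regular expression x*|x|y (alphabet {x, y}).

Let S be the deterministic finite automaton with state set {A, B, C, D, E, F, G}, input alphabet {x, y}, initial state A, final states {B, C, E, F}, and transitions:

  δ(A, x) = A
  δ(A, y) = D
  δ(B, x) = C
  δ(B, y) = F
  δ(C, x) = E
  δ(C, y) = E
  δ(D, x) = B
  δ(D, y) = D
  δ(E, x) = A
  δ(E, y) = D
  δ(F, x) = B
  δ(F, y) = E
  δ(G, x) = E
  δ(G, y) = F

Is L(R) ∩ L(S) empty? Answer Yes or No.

Yes

Converting the expression R to a DFA (subset construction, then merging equivalent states) gives the minimal DFA with states {r0, r1, r2, r3}, start state r0, accepting states {r0, r1, r2} and transitions r0: x→r1, y→r2; r1: x→r1, y→r3; r2: x→r3, y→r3; r3: x→r3, y→r3.
Exploring the product automaton R × S from the start pair (r0, A), following both machines on each input symbol, reaches 9 state pairs: (r0, A), (r1, A), (r2, D), (r3, D), (r3, B), (r3, C), (r3, F), (r3, E), (r3, A).
R accepts in {r0, r1, r2} and S accepts in {B, C, E, F}; no reachable pair has both components accepting, so no string drives both machines to acceptance simultaneously and L(R) ∩ L(S) = ∅.
So no string is accepted by both, and the intersection is empty.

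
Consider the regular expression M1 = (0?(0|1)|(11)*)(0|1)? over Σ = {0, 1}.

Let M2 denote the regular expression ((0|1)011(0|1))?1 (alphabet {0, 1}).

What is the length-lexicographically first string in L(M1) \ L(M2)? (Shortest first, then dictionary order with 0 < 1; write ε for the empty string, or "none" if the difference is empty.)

ε

The empty string ε is accepted by M1 but not by M2.
Since ε is the unique shortest string, it is the required witness.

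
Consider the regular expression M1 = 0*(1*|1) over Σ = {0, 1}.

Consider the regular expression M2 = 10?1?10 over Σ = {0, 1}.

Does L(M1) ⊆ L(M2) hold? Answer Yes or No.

The empty string ε is in L(M1) but not in L(M2).
So L(M1) ⊄ L(M2).

No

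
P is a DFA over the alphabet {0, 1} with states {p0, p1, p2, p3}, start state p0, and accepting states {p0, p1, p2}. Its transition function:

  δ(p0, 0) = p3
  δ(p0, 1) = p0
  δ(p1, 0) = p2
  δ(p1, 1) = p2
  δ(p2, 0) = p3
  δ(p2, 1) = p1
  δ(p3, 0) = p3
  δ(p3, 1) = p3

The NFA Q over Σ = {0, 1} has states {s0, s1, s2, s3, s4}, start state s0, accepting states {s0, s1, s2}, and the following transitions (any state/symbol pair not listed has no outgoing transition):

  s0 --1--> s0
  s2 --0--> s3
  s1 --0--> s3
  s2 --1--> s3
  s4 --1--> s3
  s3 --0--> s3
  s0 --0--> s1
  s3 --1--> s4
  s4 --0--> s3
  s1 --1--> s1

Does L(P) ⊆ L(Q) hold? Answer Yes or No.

Exploring the product automaton P × Q from the start pair (p0, s0), following both machines on each input symbol, reaches 4 state pairs: (p0, s0), (p3, s1), (p3, s3), (p3, s4).
P accepts in {p0, p1, p2} and Q accepts in {s0, s1, s2}. The reachable pairs whose P-component is accepting are (p0, s0); in each of them the Q-component is accepting too, so the product for L(P) \ L(Q) (P-component accepting, Q-component rejecting) has no reachable accepting pair and the difference is empty.
Hence every string in L(P) is also in L(Q).

Yes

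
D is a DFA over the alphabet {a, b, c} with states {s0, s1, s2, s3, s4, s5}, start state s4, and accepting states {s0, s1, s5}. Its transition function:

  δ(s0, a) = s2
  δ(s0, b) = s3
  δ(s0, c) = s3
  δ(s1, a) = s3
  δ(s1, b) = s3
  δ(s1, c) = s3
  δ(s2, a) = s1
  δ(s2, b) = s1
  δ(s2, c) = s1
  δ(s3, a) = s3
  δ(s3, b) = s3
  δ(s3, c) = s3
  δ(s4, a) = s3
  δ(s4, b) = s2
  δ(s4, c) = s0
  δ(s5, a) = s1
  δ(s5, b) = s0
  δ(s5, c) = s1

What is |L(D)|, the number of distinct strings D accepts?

7

The useful subgraph on states {s0, s1, s2, s4} is acyclic, so L(D) is finite; the longest accepting path visits 4 useful states, giving maximum string length 3.
Counting accepting paths from s4 by length: 1 of length 1, 3 of length 2, 3 of length 3. Total 7.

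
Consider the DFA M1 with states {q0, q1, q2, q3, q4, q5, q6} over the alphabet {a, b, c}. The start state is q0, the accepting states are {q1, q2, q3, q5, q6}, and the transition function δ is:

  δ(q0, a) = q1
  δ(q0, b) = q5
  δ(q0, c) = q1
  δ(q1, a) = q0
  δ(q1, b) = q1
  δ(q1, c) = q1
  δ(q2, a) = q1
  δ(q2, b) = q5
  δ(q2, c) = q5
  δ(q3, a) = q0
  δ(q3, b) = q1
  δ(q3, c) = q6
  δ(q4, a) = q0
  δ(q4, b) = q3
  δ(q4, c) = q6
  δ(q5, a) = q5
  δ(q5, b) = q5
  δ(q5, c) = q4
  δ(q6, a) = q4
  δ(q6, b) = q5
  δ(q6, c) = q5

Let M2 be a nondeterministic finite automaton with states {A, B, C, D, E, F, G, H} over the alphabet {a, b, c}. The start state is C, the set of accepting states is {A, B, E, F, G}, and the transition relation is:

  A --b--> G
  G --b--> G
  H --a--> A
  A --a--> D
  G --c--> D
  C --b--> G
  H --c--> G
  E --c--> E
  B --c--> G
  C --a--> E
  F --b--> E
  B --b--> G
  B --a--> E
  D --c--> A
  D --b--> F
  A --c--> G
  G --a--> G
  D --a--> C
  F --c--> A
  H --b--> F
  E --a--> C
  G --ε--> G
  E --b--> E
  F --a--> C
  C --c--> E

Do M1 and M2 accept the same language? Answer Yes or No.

Exploring the product automaton M1 × M2 from the start pair (q0, C), following both machines on each input symbol, reaches 6 state pairs: (q0, C), (q1, E), (q5, G), (q4, D), (q3, F), (q6, A).
M1 accepts in {q1, q2, q3, q5, q6} and M2 accepts in {A, B, E, F, G}. In every reachable pair the two components are either both accepting — (q1, E), (q5, G), (q3, F), (q6, A) — or both non-accepting, so no string is accepted by exactly one of the machines: L(M1) \ L(M2) and L(M2) \ L(M1) are both empty.
Hence every string is accepted by M1 iff it is accepted by M2, and the two languages coincide.

Yes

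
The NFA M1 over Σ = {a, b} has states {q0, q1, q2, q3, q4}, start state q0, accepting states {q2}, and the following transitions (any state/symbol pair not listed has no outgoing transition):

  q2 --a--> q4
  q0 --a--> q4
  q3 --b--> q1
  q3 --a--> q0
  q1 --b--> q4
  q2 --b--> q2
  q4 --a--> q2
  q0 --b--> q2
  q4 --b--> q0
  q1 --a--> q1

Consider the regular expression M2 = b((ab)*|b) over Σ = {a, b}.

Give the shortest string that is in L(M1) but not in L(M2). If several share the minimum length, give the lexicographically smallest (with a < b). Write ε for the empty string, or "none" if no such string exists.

The string aa is accepted by M1 but not by M2.
No shorter string lies in the difference, and aa is the lexicographically first length-2 string in L(M1) \ L(M2).

aa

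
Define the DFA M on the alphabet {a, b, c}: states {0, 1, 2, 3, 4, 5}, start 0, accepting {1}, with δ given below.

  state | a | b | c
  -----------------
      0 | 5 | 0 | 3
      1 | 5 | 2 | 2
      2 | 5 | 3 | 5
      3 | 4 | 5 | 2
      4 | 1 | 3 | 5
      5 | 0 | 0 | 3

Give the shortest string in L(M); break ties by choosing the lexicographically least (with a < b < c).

caa

A breadth-first search from 0 reaches an accepting state first via the path 0 → 3 → 4 → 1 on input caa.
No string of length < 3 is accepted (BFS exhausts all shorter strings without reaching an accepting state), and caa is the lexicographically least accepting string of length 3.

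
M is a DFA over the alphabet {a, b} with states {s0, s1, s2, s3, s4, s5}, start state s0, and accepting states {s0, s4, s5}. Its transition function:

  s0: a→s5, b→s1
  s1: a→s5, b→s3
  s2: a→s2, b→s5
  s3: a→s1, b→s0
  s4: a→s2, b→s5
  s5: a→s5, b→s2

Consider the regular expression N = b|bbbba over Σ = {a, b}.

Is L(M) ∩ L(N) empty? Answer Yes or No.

No

The string bbbba is accepted by both M and N.
Hence L(M) ∩ L(N) ≠ ∅.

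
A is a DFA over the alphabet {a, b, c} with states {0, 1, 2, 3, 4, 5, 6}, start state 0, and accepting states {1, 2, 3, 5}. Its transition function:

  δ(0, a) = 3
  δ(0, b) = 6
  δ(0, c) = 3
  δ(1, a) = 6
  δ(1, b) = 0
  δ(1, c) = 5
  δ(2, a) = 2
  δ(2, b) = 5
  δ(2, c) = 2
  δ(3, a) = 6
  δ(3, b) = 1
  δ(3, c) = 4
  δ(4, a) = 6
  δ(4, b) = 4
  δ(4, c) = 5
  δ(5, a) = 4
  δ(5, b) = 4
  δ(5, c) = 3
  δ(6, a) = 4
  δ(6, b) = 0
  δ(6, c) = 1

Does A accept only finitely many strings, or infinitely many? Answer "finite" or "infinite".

State 0 is reachable from the start and can reach an accepting state, and it lies on the cycle 0 → 3 → 1 → 0.
Traversing that cycle any number of times yields accepted strings of unbounded length, so the language is infinite.

infinite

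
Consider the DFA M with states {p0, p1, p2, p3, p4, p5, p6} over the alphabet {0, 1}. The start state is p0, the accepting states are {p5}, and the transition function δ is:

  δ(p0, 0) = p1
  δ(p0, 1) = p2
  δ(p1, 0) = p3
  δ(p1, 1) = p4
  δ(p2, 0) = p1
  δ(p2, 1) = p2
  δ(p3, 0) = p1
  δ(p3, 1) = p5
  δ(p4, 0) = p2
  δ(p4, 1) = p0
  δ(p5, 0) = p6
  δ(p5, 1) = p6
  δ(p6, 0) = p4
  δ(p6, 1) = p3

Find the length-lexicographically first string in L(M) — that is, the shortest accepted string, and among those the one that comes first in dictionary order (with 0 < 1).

A breadth-first search from p0 reaches an accepting state first via the path p0 → p1 → p3 → p5 on input 001.
No string of length < 3 is accepted (BFS exhausts all shorter strings without reaching an accepting state), and 001 is the lexicographically least accepting string of length 3.

001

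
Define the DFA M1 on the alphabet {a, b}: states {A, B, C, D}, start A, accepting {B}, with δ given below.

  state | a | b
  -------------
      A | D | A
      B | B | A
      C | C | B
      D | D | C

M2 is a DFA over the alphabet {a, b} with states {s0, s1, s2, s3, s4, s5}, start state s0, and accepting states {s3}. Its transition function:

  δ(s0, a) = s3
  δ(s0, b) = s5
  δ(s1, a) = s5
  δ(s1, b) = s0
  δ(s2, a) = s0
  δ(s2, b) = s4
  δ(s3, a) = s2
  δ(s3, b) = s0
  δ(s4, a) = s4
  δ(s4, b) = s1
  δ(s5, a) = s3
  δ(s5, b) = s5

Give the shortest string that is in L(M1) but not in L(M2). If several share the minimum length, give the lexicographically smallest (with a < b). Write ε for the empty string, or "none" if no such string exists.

abb

The string abb is accepted by M1 but not by M2.
No shorter string lies in the difference, and abb is the lexicographically first length-3 string in L(M1) \ L(M2).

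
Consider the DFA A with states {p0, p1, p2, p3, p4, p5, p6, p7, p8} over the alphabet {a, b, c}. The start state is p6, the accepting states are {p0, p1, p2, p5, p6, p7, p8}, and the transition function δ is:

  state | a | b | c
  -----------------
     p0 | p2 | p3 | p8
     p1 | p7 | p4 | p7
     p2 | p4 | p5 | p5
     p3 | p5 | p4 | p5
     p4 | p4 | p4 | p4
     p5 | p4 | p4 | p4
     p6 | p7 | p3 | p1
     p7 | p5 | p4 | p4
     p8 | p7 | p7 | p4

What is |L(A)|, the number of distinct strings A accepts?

10

The useful subgraph on states {p1, p3, p5, p6, p7} is acyclic, so L(A) is finite; the longest accepting path visits 4 useful states, giving maximum string length 3.
Counting accepting paths from p6 by length: 1 of length 0, 2 of length 1, 5 of length 2, 2 of length 3. Total 10.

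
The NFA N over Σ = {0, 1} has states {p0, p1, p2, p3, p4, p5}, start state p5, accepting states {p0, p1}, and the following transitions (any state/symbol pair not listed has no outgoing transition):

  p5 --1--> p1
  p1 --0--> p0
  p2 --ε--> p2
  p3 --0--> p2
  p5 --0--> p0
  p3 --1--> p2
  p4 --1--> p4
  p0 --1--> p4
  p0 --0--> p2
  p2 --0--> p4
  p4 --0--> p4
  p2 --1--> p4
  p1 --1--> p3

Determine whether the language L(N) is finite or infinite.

finite

The useful states (reachable from p5 and able to reach an accepting state) are {p0, p1, p5}.
Restricted to these states the transition graph has no cycle, so every accepting path has bounded length and L is finite.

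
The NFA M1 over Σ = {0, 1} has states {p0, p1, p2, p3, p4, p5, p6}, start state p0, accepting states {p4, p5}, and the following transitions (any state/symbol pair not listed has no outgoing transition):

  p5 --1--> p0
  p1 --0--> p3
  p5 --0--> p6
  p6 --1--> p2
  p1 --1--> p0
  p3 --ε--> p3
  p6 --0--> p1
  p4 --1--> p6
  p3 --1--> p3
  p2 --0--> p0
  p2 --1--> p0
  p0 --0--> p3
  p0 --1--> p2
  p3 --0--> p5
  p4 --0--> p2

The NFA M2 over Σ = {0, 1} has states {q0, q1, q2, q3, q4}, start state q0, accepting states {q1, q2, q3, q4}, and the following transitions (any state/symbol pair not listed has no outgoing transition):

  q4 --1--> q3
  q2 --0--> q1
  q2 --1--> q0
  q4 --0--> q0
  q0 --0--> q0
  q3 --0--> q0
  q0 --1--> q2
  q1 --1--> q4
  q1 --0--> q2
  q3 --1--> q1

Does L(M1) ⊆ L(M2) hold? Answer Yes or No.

The string 00 is in L(M1) but not in L(M2).
So L(M1) ⊄ L(M2).

No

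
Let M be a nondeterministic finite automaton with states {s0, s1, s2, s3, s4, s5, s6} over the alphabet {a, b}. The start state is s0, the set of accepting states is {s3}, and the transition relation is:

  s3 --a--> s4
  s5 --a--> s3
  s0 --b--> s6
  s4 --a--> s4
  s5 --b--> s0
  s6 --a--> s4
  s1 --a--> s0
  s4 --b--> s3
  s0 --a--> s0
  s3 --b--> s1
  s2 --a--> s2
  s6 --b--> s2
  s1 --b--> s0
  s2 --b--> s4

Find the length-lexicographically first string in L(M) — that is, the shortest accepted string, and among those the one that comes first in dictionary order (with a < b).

bab

A breadth-first search from s0 reaches an accepting state first via the path s0 → s6 → s4 → s3 on input bab.
No string of length < 3 is accepted (BFS exhausts all shorter strings without reaching an accepting state), and bab is the lexicographically least accepting string of length 3.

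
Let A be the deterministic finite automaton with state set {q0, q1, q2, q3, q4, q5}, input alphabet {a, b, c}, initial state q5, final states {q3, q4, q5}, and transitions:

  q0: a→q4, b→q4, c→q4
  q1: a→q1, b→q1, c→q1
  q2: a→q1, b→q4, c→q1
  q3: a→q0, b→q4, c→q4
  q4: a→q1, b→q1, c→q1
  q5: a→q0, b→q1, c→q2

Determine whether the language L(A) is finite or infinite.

finite

The useful states (reachable from q5 and able to reach an accepting state) are {q0, q2, q4, q5}.
Restricted to these states the transition graph has no cycle, so every accepting path has bounded length and L is finite.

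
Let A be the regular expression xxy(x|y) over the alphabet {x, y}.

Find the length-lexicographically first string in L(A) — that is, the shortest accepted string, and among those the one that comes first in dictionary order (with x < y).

xxyx

By inspection of the expression, no string of length less than 4 matches, and xxyx is the lexicographically first match of length 4.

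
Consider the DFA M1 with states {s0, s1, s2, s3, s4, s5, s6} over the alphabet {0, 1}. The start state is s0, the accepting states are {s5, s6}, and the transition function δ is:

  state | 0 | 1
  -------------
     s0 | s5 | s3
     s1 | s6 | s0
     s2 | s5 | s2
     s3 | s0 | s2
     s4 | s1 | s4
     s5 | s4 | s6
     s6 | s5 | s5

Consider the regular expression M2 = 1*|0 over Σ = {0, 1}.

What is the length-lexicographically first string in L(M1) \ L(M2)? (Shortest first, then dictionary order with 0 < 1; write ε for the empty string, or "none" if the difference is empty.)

01

The string 01 is accepted by M1 but not by M2.
No shorter string lies in the difference, and 01 is the lexicographically first length-2 string in L(M1) \ L(M2).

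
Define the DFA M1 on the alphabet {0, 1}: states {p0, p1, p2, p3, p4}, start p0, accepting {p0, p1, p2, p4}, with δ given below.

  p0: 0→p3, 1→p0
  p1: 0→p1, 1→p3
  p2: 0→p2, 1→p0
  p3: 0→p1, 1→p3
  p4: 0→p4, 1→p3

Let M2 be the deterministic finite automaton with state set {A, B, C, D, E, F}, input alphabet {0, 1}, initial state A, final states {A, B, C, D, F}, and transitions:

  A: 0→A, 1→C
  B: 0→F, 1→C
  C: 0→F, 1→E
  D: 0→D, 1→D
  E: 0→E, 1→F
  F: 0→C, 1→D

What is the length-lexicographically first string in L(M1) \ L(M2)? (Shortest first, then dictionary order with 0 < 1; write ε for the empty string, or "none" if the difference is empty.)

11

The string 11 is accepted by M1 but not by M2.
No shorter string lies in the difference, and 11 is the lexicographically first length-2 string in L(M1) \ L(M2).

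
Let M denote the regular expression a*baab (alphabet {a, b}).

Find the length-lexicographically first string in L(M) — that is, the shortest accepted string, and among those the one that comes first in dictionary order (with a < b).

By inspection of the expression, no string of length less than 4 matches, and baab is the lexicographically first match of length 4.

baab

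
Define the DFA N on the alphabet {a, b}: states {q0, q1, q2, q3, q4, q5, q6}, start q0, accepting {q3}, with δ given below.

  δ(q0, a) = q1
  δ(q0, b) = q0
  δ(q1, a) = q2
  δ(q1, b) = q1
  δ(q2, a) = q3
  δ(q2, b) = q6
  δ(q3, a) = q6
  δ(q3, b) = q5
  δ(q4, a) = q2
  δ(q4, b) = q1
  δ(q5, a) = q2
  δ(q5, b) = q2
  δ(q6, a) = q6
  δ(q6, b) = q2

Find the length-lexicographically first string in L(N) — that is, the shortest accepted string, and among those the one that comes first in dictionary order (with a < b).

aaa

A breadth-first search from q0 reaches an accepting state first via the path q0 → q1 → q2 → q3 on input aaa.
No string of length < 3 is accepted (BFS exhausts all shorter strings without reaching an accepting state), and aaa is the lexicographically least accepting string of length 3.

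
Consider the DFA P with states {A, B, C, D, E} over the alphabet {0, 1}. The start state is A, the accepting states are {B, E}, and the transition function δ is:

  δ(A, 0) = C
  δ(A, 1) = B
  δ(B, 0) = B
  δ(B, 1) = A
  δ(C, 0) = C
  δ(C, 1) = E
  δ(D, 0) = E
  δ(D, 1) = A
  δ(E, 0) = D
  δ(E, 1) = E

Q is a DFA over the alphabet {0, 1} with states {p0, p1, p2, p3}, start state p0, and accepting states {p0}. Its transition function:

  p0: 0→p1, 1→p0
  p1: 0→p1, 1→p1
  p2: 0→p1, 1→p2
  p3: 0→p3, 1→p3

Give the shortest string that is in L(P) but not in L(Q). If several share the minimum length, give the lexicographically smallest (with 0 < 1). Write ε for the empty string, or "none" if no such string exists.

01

The string 01 is accepted by P but not by Q.
No shorter string lies in the difference, and 01 is the lexicographically first length-2 string in L(P) \ L(Q).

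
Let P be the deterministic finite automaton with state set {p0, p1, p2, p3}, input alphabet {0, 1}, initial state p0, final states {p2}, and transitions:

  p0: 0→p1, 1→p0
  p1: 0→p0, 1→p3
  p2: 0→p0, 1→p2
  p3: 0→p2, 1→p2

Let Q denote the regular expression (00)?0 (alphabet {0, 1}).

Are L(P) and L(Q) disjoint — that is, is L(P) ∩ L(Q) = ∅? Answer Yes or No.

Converting the expression Q to a DFA (subset construction, then merging equivalent states) gives the minimal DFA with states {q0, q1, q2, q3, q4}, start state q0, accepting states {q1, q4} and transitions q0: 0→q1, 1→q2; q1: 0→q3, 1→q2; q2: 0→q2, 1→q2; q3: 0→q4, 1→q2; q4: 0→q2, 1→q2.
Exploring the product automaton P × Q from the start pair (p0, q0), following both machines on each input symbol, reaches 8 state pairs: (p0, q0), (p1, q1), (p0, q2), (p0, q3), (p3, q2), (p1, q2), (p1, q4), (p2, q2).
P accepts in {p2} and Q accepts in {q1, q4}; no reachable pair has both components accepting, so no string drives both machines to acceptance simultaneously and L(P) ∩ L(Q) = ∅.
So no string is accepted by both, and the intersection is empty.

Yes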